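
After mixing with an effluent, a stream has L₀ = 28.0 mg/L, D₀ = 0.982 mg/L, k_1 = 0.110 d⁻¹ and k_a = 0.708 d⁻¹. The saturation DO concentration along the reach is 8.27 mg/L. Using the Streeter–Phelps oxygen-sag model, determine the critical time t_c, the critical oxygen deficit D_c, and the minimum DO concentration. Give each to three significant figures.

t_c ≈ 2.76 d; D_c ≈ 3.21 mg/L; min DO ≈ 5.06 mg/L

With k_a/k_1 = 6.436 and 1 − D₀(k_a−k_1)/(k_1 L₀) = 0.8093,
t_c = ln(6.436 × 0.8093) / (0.708 − 0.110) = ln(5.209) / 0.5980 = 1.650/0.5980 = 2.760 d.
D_c = (k_1/k_a) L₀ e^(−k_1 t_c) = (0.110/0.708) × 28.0 × e^(−0.110×2.760) = 0.1554 × 28.0 × 0.7382 = 3.211 mg/L.
Minimum DO = C_s − D_c = 8.27 − 3.211 = 5.059 mg/L.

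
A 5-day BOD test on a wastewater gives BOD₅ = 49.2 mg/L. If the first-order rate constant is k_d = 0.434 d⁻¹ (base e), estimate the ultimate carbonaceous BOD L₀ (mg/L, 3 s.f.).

L₀ ≈ 55.5 mg/L

BOD₅ = L₀(1 − e^(−5k_d)) ⇒ L₀ = BOD₅ / (1 − e^(−5×0.434))
= 49.2 / (1 − 0.1142) = 49.2 / 0.8858 = 55.54 mg/L.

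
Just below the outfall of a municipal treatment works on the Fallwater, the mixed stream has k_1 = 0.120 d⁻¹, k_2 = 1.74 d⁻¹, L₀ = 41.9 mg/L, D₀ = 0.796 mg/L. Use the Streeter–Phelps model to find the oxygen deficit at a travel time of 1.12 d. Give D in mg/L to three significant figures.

k_1 L₀/(k_2−k_1) = 0.120×41.9/(1.74−0.120) = 5.028/1.620 = 3.104 mg/L.
e^(−k_1 t) = e^(−0.120×1.120) = 0.8742; e^(−k_2 t) = e^(−1.74×1.120) = 0.1424.
D = 3.104 × (0.8742 − 0.1424) + 0.796 × 0.1424 = 2.271 + 0.1134 = 2.385 mg/L.

D ≈ 2.38 mg/L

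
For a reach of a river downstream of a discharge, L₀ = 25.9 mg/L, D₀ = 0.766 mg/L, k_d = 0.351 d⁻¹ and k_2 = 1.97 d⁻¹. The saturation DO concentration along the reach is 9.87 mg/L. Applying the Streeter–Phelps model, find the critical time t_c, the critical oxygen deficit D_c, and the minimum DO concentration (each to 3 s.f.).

With k_2/k_d = 5.613 and 1 − D₀(k_2−k_d)/(k_d L₀) = 0.8636,
t_c = ln(5.613 × 0.8636) / (1.97 − 0.351) = ln(4.847) / 1.619 = 1.578/1.619 = 0.9749 d.
L(t_c) = L₀ e^(−k_d t_c) = 25.9 × 0.7102 = 18.39 mg/L, and at the critical point k_2 D_c = k_d L, so D_c = (0.351/1.97) × 18.39 = 3.277 mg/L.
Minimum DO = C_s − D_c = 9.87 − 3.277 = 6.593 mg/L.

t_c ≈ 0.975 d; D_c ≈ 3.28 mg/L; min DO ≈ 6.59 mg/L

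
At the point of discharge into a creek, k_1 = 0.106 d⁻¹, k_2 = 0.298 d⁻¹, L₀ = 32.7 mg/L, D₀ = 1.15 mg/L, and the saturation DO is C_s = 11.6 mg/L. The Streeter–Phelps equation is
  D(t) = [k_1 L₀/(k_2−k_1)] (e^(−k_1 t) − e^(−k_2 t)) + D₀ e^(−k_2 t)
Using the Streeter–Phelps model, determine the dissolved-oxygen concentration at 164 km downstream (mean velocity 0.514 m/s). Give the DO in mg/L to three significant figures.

Travel time t = x/v = 164 km / (0.514 m/s) = 164000 m / 0.514 m/s = 319100 s = 3.693 d.
k_1 L₀/(k_2−k_1) = 0.106×32.7/(0.298−0.106) = 3.466/0.1920 = 18.05 mg/L.
e^(−k_1 t) = e^(−0.106×3.693) = 0.6761; e^(−k_2 t) = e^(−0.298×3.693) = 0.3327.
D = 18.05 × (0.6761 − 0.3327) + 1.15 × 0.3327 = 6.199 + 0.3826 = 6.581 mg/L.
DO = C_s − D = 11.6 − 6.581 = 5.019 mg/L.

DO ≈ 5.02 mg/L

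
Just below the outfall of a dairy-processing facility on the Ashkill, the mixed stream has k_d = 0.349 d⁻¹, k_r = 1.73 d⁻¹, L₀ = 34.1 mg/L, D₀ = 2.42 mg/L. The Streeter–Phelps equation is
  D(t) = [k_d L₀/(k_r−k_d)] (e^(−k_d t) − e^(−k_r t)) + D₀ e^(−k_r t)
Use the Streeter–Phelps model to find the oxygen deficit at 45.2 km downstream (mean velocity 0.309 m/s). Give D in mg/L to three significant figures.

D ≈ 4.44 mg/L

Travel time t = x/v = 45.2 km / (0.309 m/s) = 45200 m / 0.309 m/s = 146300 s = 1.693 d.
k_d L₀/(k_r−k_d) = 0.349×34.1/(1.73−0.349) = 11.90/1.381 = 8.618 mg/L.
e^(−k_d t) = e^(−0.349×1.693) = 0.5538; e^(−k_r t) = e^(−1.73×1.693) = 0.05345.
D = 8.618 × (0.5538 − 0.05345) + 2.42 × 0.05345 = 4.312 + 0.1294 = 4.442 mg/L.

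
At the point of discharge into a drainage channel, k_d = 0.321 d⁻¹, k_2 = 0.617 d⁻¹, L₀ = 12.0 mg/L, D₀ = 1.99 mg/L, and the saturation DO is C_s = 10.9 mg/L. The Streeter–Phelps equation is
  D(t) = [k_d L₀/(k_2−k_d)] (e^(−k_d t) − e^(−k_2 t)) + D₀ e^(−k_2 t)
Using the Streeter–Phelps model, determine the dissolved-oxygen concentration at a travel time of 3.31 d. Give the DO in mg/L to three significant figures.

k_d L₀/(k_2−k_d) = 0.321×12.0/(0.617−0.321) = 3.852/0.2960 = 13.01 mg/L.
e^(−k_d t) = e^(−0.321×3.310) = 0.3456; e^(−k_2 t) = e^(−0.617×3.310) = 0.1297.
D = 13.01 × (0.3456 − 0.1297) + 1.99 × 0.1297 = 2.809 + 0.2582 = 3.067 mg/L.
DO = C_s − D = 10.9 − 3.067 = 7.833 mg/L.

DO ≈ 7.83 mg/L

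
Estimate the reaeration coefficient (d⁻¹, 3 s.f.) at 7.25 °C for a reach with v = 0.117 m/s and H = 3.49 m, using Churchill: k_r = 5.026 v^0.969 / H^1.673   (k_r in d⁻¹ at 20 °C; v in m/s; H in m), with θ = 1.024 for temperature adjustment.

k_r ≈ 0.0574 d⁻¹

k_r(20) = 5.026 × 0.117^0.969 / 3.49^1.673 = 5.026 × 0.1250 / 8.094 = 0.07765 d⁻¹.
k_r(7.25) = 0.07765 × 1.024^(7.25−20) = 0.07765 × 0.7391 = 0.05739 d⁻¹.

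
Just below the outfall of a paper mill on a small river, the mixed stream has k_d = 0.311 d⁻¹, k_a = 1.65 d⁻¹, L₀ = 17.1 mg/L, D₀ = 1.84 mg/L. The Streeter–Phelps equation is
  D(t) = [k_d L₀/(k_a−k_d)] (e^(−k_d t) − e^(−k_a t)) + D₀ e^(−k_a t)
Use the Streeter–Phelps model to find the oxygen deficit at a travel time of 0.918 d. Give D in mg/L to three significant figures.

k_d L₀/(k_a−k_d) = 0.311×17.1/(1.65−0.311) = 5.318/1.339 = 3.972 mg/L.
e^(−k_d t) = e^(−0.311×0.9180) = 0.7516; e^(−k_a t) = e^(−1.65×0.9180) = 0.2199.
D = 3.972 × (0.7516 − 0.2199) + 1.84 × 0.2199 = 2.112 + 0.4046 = 2.517 mg/L.

D ≈ 2.52 mg/L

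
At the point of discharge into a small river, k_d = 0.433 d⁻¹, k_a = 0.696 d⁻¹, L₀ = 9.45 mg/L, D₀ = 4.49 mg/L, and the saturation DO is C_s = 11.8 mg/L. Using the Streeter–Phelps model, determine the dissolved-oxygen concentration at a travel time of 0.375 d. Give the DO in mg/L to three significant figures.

k_d L₀/(k_a−k_d) = 0.433×9.45/(0.696−0.433) = 4.092/0.2630 = 15.56 mg/L.
e^(−k_d t) = e^(−0.433×0.3750) = 0.8501; e^(−k_a t) = e^(−0.696×0.3750) = 0.7703.
D = 15.56 × (0.8501 − 0.7703) + 4.49 × 0.7703 = 1.242 + 3.459 = 4.701 mg/L.
DO = C_s − D = 11.8 − 4.701 = 7.099 mg/L.

DO ≈ 7.10 mg/L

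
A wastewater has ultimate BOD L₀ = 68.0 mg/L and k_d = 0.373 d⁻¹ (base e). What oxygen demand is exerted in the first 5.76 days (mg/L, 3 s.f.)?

y_t = L₀(1 − e^(−k_d t)) = 68.0 × (1 − e^(−0.373×5.76))
= 68.0 × (1 − 0.1167) = 68.0 × 0.8833 = 60.07 mg/L.

y ≈ 60.1 mg/L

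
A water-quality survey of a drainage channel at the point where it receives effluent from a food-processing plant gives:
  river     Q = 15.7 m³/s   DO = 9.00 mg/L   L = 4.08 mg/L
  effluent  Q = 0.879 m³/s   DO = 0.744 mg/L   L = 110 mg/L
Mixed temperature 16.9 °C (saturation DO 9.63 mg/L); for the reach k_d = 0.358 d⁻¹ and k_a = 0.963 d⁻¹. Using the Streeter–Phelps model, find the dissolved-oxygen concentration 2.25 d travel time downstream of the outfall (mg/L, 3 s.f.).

DO ≈ 7.60 mg/L

Mixed DO = (15.7×9.00 + 0.879×0.744)/(15.7+0.879) = 142.0/16.58 = 8.562 mg/L.
Mixed L₀ = (15.7×4.08 + 0.879×110)/(16.58) = 160.7/16.58 = 9.696 mg/L.
Initial deficit D₀ = C_s − DO₀ = 9.63 − 8.562 = 1.068 mg/L.
D(2.25) = [0.358×9.696/(0.963−0.358)](e^(−0.358×2.25) − e^(−0.963×2.25)) + 1.068 e^(−0.963×2.25)
= 5.737 × (0.4469 − 0.1145) + 1.068 × 0.1145 = 2.029 mg/L.
DO = 9.63 − 2.029 = 7.601 mg/L.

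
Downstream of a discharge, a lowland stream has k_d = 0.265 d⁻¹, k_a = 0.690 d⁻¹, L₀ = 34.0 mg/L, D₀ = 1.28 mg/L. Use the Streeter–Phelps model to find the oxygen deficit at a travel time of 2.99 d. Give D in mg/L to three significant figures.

k_d L₀/(k_a−k_d) = 0.265×34.0/(0.690−0.265) = 9.010/0.4250 = 21.20 mg/L.
e^(−k_d t) = e^(−0.265×2.990) = 0.4528; e^(−k_a t) = e^(−0.690×2.990) = 0.1271.
D = 21.20 × (0.4528 − 0.1271) + 1.28 × 0.1271 = 6.905 + 0.1626 = 7.068 mg/L.

D ≈ 7.07 mg/L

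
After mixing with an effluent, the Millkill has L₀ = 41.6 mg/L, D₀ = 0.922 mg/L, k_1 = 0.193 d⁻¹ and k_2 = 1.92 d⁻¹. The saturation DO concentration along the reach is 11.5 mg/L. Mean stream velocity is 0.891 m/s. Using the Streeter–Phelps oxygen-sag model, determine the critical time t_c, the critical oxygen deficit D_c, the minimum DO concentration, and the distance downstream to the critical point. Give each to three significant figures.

t_c ≈ 1.20 d; D_c ≈ 3.32 mg/L; min DO ≈ 8.18 mg/L; x_c ≈ 92.6 km

t_c = [1/(k_2−k_1)] ln[(k_2/k_1)(1 − D₀(k_2−k_1)/(k_1 L₀))]
= [1/(1.92−0.193)] ln[(1.92/0.193)(1 − 0.922×1.727/(0.193×41.6))]
= (1/1.727) ln[9.948 × 0.8017] = 0.5790 × ln(7.975) = 0.5790 × 2.076 = 1.202 d.
L(t_c) = L₀ e^(−k_1 t_c) = 41.6 × 0.7929 = 32.99 mg/L, and at the critical point k_2 D_c = k_1 L, so D_c = (0.193/1.92) × 32.99 = 3.316 mg/L.
Minimum DO = C_s − D_c = 11.5 − 3.316 = 8.184 mg/L.
x_c = v t_c = 0.891 m/s × 1.202 d × 86400 s/d = 92550 m ≈ 92.6 km.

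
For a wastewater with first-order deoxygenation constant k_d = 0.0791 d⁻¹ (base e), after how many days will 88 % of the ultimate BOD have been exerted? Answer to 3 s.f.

y/L₀ = 1 − e^(−k_d t) = 0.88 ⇒ e^(−k_d t) = 0.120
t = −ln(0.120) / 0.0791 = 2.120 / 0.0791 = 26.80 d.

t ≈ 26.8 d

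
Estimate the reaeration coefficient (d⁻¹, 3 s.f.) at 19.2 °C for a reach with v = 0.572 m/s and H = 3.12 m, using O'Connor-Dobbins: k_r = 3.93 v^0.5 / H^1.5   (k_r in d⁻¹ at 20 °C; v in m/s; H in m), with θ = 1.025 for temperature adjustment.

k_r(20) = 3.93 × 0.572^0.5 / 3.12^1.5 = 3.93 × 0.7563 / 5.511 = 0.5393 d⁻¹.
k_r(19.2) = 0.5393 × 1.025^(19.2−20) = 0.5393 × 0.9804 = 0.5288 d⁻¹.

k_r ≈ 0.529 d⁻¹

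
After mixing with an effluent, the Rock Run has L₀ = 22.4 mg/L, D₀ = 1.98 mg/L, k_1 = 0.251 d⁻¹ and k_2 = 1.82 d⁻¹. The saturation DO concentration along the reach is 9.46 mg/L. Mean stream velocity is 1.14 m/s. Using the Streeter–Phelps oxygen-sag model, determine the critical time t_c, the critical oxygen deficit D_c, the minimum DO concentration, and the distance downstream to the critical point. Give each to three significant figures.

At the critical point dD/dt = 0, so k_1 L₀ e^(−k_1 t) = k_2 D. Substituting D(t) from the Streeter–Phelps equation and solving for t gives
t_c = ln[(k_2/k_1)(1 − D₀(k_2−k_1)/(k_1 L₀))] / (k_2−k_1).
Here k_2−k_1 = 1.569 d⁻¹ and 1 − D₀(k_2−k_1)/(k_1 L₀) = 1 − 1.98×1.569/(0.251×22.4) = 0.4475, so
t_c = ln(7.251 × 0.4475) / 1.569 = 1.177 / 1.569 = 0.7501 d.
L(t_c) = L₀ e^(−k_1 t_c) = 22.4 × 0.8284 = 18.56 mg/L, and at the critical point k_2 D_c = k_1 L, so D_c = (0.251/1.82) × 18.56 = 2.559 mg/L.
Minimum DO = C_s − D_c = 9.46 − 2.559 = 6.901 mg/L.
x_c = v t_c = 1.14 m/s × 0.7501 d × 86400 s/d = 73890 m ≈ 73.9 km.

t_c ≈ 0.750 d; D_c ≈ 2.56 mg/L; min DO ≈ 6.90 mg/L; x_c ≈ 73.9 km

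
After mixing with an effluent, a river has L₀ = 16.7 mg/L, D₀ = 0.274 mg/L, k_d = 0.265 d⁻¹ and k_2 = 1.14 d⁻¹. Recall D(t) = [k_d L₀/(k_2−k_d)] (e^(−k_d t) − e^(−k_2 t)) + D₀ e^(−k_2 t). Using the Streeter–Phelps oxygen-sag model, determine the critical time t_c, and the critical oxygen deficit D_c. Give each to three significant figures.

At the critical point dD/dt = 0, so k_d L₀ e^(−k_d t) = k_2 D. Substituting D(t) from the Streeter–Phelps equation and solving for t gives
t_c = ln[(k_2/k_d)(1 − D₀(k_2−k_d)/(k_d L₀))] / (k_2−k_d).
Here k_2−k_d = 0.8750 d⁻¹ and 1 − D₀(k_2−k_d)/(k_d L₀) = 1 − 0.274×0.8750/(0.265×16.7) = 0.9458, so
t_c = ln(4.302 × 0.9458) / 0.8750 = 1.403 / 0.8750 = 1.604 d.
L(t_c) = L₀ e^(−k_d t_c) = 16.7 × 0.6538 = 10.92 mg/L, and at the critical point k_2 D_c = k_d L, so D_c = (0.265/1.14) × 10.92 = 2.538 mg/L.

t_c ≈ 1.60 d; D_c ≈ 2.54 mg/L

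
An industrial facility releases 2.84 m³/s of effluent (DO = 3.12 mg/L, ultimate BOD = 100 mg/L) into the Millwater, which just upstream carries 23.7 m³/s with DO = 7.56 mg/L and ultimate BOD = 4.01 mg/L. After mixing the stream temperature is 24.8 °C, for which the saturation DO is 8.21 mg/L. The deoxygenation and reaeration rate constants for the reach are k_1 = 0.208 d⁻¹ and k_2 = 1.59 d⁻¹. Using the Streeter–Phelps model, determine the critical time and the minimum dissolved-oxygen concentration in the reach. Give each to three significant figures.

Mixed DO = (23.7×7.56 + 2.84×3.12)/(23.7+2.84) = 188.0/26.54 = 7.085 mg/L.
Mixed L₀ = (23.7×4.01 + 2.84×100)/(26.54) = 379.0/26.54 = 14.28 mg/L.
Initial deficit D₀ = C_s − DO₀ = 8.21 − 7.085 = 1.125 mg/L.
t_c = (1/1.382) ln[(1.59/0.208)(1 − 1.125×1.382/(0.208×14.28))] = 0.7236 × ln(3.643) = 0.9355 d.
D_c = (0.208/1.59) × 14.28 × e^(−0.208×0.9355) = 0.1308 × 14.28 × 0.8232 = 1.538 mg/L.
Minimum DO = 8.21 − 1.538 = 6.672 mg/L.

t_c ≈ 0.935 d; minimum DO ≈ 6.67 mg/L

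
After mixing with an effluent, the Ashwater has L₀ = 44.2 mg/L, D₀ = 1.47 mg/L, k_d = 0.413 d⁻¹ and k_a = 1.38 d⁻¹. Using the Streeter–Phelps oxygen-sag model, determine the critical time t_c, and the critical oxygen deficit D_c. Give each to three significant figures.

t_c = [1/(k_a−k_d)] ln[(k_a/k_d)(1 − D₀(k_a−k_d)/(k_d L₀))]
= [1/(1.38−0.413)] ln[(1.38/0.413)(1 − 1.47×0.9670/(0.413×44.2))]
= (1/0.9670) ln[3.341 × 0.9221] = 1.034 × ln(3.081) = 1.034 × 1.125 = 1.164 d.
L(t_c) = L₀ e^(−k_d t_c) = 44.2 × 0.6184 = 27.33 mg/L, and at the critical point k_a D_c = k_d L, so D_c = (0.413/1.38) × 27.33 = 8.180 mg/L.

t_c ≈ 1.16 d; D_c ≈ 8.18 mg/L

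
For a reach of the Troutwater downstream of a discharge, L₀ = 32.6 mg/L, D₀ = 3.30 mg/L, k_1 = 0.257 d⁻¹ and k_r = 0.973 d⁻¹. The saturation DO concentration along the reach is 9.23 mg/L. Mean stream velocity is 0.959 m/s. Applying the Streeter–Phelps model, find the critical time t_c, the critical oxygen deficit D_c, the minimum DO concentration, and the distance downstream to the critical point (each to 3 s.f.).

At the critical point dD/dt = 0, so k_1 L₀ e^(−k_1 t) = k_r D. Substituting D(t) from the Streeter–Phelps equation and solving for t gives
t_c = ln[(k_r/k_1)(1 − D₀(k_r−k_1)/(k_1 L₀))] / (k_r−k_1).
Here k_r−k_1 = 0.7160 d⁻¹ and 1 − D₀(k_r−k_1)/(k_1 L₀) = 1 − 3.30×0.7160/(0.257×32.6) = 0.7180, so
t_c = ln(3.786 × 0.7180) / 0.7160 = 1.000 / 0.7160 = 1.397 d.
L(t_c) = L₀ e^(−k_1 t_c) = 32.6 × 0.6984 = 22.77 mg/L, and at the critical point k_r D_c = k_1 L, so D_c = (0.257/0.973) × 22.77 = 6.014 mg/L.
Minimum DO = C_s − D_c = 9.23 − 6.014 = 3.216 mg/L.
x_c = v t_c = 0.959 m/s × 1.397 d × 86400 s/d = 115700 m ≈ 116 km.

t_c ≈ 1.40 d; D_c ≈ 6.01 mg/L; min DO ≈ 3.22 mg/L; x_c ≈ 116 km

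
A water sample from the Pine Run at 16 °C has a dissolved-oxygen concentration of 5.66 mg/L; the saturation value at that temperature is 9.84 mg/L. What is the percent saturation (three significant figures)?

57.5 % saturation

% saturation = C/C_s × 100 = 5.66/9.84 × 100 = 57.5 %.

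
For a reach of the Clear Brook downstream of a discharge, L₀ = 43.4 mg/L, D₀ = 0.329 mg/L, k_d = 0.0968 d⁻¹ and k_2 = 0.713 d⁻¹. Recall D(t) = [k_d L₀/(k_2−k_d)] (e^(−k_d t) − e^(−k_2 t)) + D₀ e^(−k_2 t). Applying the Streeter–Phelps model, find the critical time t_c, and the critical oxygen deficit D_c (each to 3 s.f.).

At the critical point dD/dt = 0, so k_d L₀ e^(−k_d t) = k_2 D. Substituting D(t) from the Streeter–Phelps equation and solving for t gives
t_c = ln[(k_2/k_d)(1 − D₀(k_2−k_d)/(k_d L₀))] / (k_2−k_d).
Here k_2−k_d = 0.6162 d⁻¹ and 1 − D₀(k_2−k_d)/(k_d L₀) = 1 − 0.329×0.6162/(0.0968×43.4) = 0.9517, so
t_c = ln(7.366 × 0.9517) / 0.6162 = 1.947 / 0.6162 = 3.160 d.
L(t_c) = L₀ e^(−k_d t_c) = 43.4 × 0.7364 = 31.96 mg/L, and at the critical point k_2 D_c = k_d L, so D_c = (0.0968/0.713) × 31.96 = 4.339 mg/L.

t_c ≈ 3.16 d; D_c ≈ 4.34 mg/L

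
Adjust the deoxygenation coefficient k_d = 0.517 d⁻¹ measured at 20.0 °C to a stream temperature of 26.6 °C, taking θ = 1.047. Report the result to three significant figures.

k_d ≈ 0.700 d⁻¹

k_d(T₂) = k_d(T₁) · θ^(T₂−T₁) = 0.517 × 1.047^(26.6−20.0)
= 0.517 × 1.047^6.60 = 0.517 × 1.354 = 0.7001 d⁻¹.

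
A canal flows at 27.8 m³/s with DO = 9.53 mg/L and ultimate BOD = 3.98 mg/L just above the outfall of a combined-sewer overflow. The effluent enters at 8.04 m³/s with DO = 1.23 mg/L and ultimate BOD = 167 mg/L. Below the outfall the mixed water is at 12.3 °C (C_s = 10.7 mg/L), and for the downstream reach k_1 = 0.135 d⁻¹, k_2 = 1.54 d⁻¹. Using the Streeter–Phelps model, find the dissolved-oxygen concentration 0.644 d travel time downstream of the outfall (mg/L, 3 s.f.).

DO ≈ 7.45 mg/L

Mixed DO = (27.8×9.53 + 8.04×1.23)/(27.8+8.04) = 274.8/35.84 = 7.668 mg/L.
Mixed L₀ = (27.8×3.98 + 8.04×167)/(35.84) = 1453/35.84 = 40.55 mg/L.
Initial deficit D₀ = C_s − DO₀ = 10.7 − 7.668 = 3.032 mg/L.
D(0.644) = [0.135×40.55/(1.54−0.135)](e^(−0.135×0.644) − e^(−1.54×0.644)) + 3.032 e^(−1.54×0.644)
= 3.896 × (0.9167 − 0.3709) + 3.032 × 0.3709 = 3.251 mg/L.
DO = 10.7 − 3.251 = 7.449 mg/L.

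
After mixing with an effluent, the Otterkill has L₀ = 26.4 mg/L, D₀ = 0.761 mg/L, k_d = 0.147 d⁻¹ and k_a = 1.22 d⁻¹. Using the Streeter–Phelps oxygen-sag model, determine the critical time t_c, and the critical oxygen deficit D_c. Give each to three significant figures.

With k_a/k_d = 8.299 and 1 − D₀(k_a−k_d)/(k_d L₀) = 0.7896,
t_c = ln(8.299 × 0.7896) / (1.22 − 0.147) = ln(6.553) / 1.073 = 1.880/1.073 = 1.752 d.
L(t_c) = L₀ e^(−k_d t_c) = 26.4 × 0.7729 = 20.41 mg/L, and at the critical point k_a D_c = k_d L, so D_c = (0.147/1.22) × 20.41 = 2.459 mg/L.

t_c ≈ 1.75 d; D_c ≈ 2.46 mg/L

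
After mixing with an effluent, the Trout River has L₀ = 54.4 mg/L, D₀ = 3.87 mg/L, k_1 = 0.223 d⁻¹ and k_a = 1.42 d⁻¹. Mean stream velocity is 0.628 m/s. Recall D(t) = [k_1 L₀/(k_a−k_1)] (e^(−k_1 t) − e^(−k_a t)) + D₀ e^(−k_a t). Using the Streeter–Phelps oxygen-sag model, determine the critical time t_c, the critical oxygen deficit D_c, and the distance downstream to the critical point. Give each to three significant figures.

t_c ≈ 1.14 d; D_c ≈ 6.62 mg/L; x_c ≈ 62.1 km

At the critical point dD/dt = 0, so k_1 L₀ e^(−k_1 t) = k_a D. Substituting D(t) from the Streeter–Phelps equation and solving for t gives
t_c = ln[(k_a/k_1)(1 − D₀(k_a−k_1)/(k_1 L₀))] / (k_a−k_1).
Here k_a−k_1 = 1.197 d⁻¹ and 1 − D₀(k_a−k_1)/(k_1 L₀) = 1 − 3.87×1.197/(0.223×54.4) = 0.6181, so
t_c = ln(6.368 × 0.6181) / 1.197 = 1.370 / 1.197 = 1.145 d.
D_c = (k_1/k_a) L₀ e^(−k_1 t_c) = (0.223/1.42) × 54.4 × e^(−0.223×1.145) = 0.1570 × 54.4 × 0.7747 = 6.618 mg/L.
x_c = v t_c = 0.628 m/s × 1.145 d × 86400 s/d = 62110 m ≈ 62.1 km.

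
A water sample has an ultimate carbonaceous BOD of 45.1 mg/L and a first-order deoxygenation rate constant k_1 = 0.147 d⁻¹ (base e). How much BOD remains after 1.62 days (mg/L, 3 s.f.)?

L_t = L₀ e^(−k_1 t) = 45.1 × e^(−0.147×1.62) = 45.1 × 0.7881 = 35.54 mg/L.

L ≈ 35.5 mg/L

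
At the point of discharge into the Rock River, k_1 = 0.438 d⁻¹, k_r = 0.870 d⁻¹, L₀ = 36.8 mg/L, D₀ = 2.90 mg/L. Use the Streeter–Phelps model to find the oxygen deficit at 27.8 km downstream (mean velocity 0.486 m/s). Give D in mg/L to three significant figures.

Travel time t = x/v = 27.8 km / (0.486 m/s) = 27800 m / 0.486 m/s = 57200 s = 0.6621 d.
k_1 L₀/(k_r−k_1) = 0.438×36.8/(0.870−0.438) = 16.12/0.4320 = 37.31 mg/L.
e^(−k_1 t) = e^(−0.438×0.6621) = 0.7483; e^(−k_r t) = e^(−0.870×0.6621) = 0.5621.
D = 37.31 × (0.7483 − 0.5621) + 2.90 × 0.5621 = 6.945 + 1.630 = 8.575 mg/L.

D ≈ 8.57 mg/L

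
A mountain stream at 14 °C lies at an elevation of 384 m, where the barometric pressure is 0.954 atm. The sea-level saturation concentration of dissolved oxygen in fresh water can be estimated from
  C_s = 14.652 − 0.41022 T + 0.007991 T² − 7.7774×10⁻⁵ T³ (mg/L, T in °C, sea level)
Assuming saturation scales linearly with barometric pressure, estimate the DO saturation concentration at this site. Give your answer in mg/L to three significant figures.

C_s ≈ 9.79 mg/L

At sea level: C_s = 14.652 − 0.41022×14 + 0.007991×14² − 7.7774×10⁻⁵×14³ = 10.26 mg/L.
Pressure correction: C_s' = 10.26 × 0.954 = 9.790 mg/L.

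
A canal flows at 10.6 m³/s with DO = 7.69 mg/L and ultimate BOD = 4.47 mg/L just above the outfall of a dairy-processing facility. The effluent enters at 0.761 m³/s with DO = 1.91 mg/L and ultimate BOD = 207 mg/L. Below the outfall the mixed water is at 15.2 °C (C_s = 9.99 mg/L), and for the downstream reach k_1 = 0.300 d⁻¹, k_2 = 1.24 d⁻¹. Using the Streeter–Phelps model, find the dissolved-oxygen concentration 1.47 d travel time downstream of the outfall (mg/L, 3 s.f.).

DO ≈ 6.78 mg/L

Mixed DO = (10.6×7.69 + 0.761×1.91)/(10.6+0.761) = 82.97/11.36 = 7.303 mg/L.
Mixed L₀ = (10.6×4.47 + 0.761×207)/(11.36) = 204.9/11.36 = 18.04 mg/L.
Initial deficit D₀ = C_s − DO₀ = 9.99 − 7.303 = 2.687 mg/L.
D(1.47) = [0.300×18.04/(1.24−0.300)](e^(−0.300×1.47) − e^(−1.24×1.47)) + 2.687 e^(−1.24×1.47)
= 5.756 × (0.6434 − 0.1616) + 2.687 × 0.1616 = 3.208 mg/L.
DO = 9.99 − 3.208 = 6.782 mg/L.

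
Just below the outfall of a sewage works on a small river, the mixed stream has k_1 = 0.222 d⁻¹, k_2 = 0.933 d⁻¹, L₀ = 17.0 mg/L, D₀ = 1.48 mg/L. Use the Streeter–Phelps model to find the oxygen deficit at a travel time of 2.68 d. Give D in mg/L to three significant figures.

k_1 L₀/(k_2−k_1) = 0.222×17.0/(0.933−0.222) = 3.774/0.7110 = 5.308 mg/L.
e^(−k_1 t) = e^(−0.222×2.680) = 0.5516; e^(−k_2 t) = e^(−0.933×2.680) = 0.08205.
D = 5.308 × (0.5516 − 0.08205) + 1.48 × 0.08205 = 2.492 + 0.1214 = 2.614 mg/L.

D ≈ 2.61 mg/L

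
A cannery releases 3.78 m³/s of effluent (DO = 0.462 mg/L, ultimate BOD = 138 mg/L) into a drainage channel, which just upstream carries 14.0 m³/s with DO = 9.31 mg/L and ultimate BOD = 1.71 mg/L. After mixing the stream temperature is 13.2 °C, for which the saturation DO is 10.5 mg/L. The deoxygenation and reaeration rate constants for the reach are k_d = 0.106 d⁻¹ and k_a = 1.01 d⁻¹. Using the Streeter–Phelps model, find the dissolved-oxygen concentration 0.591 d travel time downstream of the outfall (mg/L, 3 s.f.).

DO ≈ 7.41 mg/L

Mixed DO = (14.0×9.31 + 3.78×0.462)/(14.0+3.78) = 132.1/17.78 = 7.429 mg/L.
Mixed L₀ = (14.0×1.71 + 3.78×138)/(17.78) = 545.6/17.78 = 30.69 mg/L.
Initial deficit D₀ = C_s − DO₀ = 10.5 − 7.429 = 3.071 mg/L.
D(0.591) = [0.106×30.69/(1.01−0.106)](e^(−0.106×0.591) − e^(−1.01×0.591)) + 3.071 e^(−1.01×0.591)
= 3.598 × (0.9393 − 0.5505) + 3.071 × 0.5505 = 3.089 mg/L.
DO = 10.5 − 3.089 = 7.411 mg/L.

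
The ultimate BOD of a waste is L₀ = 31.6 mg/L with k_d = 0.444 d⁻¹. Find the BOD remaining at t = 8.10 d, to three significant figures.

L ≈ 0.867 mg/L

L_t = L₀ e^(−k_d t) = 31.6 × e^(−0.444×8.10) = 31.6 × 0.02742 = 0.8665 mg/L.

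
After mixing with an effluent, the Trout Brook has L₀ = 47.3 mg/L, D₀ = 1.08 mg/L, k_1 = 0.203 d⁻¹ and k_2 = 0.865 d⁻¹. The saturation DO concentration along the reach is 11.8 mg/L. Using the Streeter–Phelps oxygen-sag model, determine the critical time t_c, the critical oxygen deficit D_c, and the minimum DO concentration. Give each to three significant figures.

t_c ≈ 2.07 d; D_c ≈ 7.29 mg/L; min DO ≈ 4.51 mg/L

t_c = [1/(k_2−k_1)] ln[(k_2/k_1)(1 − D₀(k_2−k_1)/(k_1 L₀))]
= [1/(0.865−0.203)] ln[(0.865/0.203)(1 − 1.08×0.6620/(0.203×47.3))]
= (1/0.6620) ln[4.261 × 0.9255] = 1.511 × ln(3.944) = 1.511 × 1.372 = 2.073 d.
D_c = (k_1/k_2) L₀ e^(−k_1 t_c) = (0.203/0.865) × 47.3 × e^(−0.203×2.073) = 0.2347 × 47.3 × 0.6565 = 7.288 mg/L.
Minimum DO = C_s − D_c = 11.8 − 7.288 = 4.512 mg/L.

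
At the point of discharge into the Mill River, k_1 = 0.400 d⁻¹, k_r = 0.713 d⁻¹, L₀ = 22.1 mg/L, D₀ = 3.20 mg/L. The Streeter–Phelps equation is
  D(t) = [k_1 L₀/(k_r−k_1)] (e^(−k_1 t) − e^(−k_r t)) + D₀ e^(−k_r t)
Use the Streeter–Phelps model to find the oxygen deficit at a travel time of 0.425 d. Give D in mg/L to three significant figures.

D ≈ 5.33 mg/L

k_1 L₀/(k_r−k_1) = 0.400×22.1/(0.713−0.400) = 8.840/0.3130 = 28.24 mg/L.
e^(−k_1 t) = e^(−0.400×0.4250) = 0.8437; e^(−k_r t) = e^(−0.713×0.4250) = 0.7386.
D = 28.24 × (0.8437 − 0.7386) + 3.20 × 0.7386 = 2.968 + 2.363 = 5.331 mg/L.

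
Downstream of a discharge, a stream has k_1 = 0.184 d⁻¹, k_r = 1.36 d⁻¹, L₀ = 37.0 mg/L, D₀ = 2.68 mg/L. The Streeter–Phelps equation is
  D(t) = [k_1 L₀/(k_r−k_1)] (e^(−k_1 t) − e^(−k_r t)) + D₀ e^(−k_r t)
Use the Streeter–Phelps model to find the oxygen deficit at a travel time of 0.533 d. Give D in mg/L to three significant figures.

k_1 L₀/(k_r−k_1) = 0.184×37.0/(1.36−0.184) = 6.808/1.176 = 5.789 mg/L.
e^(−k_1 t) = e^(−0.184×0.5330) = 0.9066; e^(−k_r t) = e^(−1.36×0.5330) = 0.4844.
D = 5.789 × (0.9066 − 0.4844) + 2.68 × 0.4844 = 2.444 + 1.298 = 3.742 mg/L.

D ≈ 3.74 mg/L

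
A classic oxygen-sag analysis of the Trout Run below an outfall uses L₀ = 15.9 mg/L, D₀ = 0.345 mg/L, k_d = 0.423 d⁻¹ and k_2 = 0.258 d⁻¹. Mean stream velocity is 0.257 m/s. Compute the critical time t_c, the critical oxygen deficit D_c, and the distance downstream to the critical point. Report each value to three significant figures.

At the critical point dD/dt = 0, so k_d L₀ e^(−k_d t) = k_2 D. Substituting D(t) from the Streeter–Phelps equation and solving for t gives
t_c = ln[(k_2/k_d)(1 − D₀(k_2−k_d)/(k_d L₀))] / (k_2−k_d).
Here k_2−k_d = -0.1650 d⁻¹ and 1 − D₀(k_2−k_d)/(k_d L₀) = 1 − 0.345×-0.1650/(0.423×15.9) = 1.008, so
t_c = ln(0.6099 × 1.008) / -0.1650 = -0.4860 / -0.1650 = 2.945 d.
D_c = (k_d/k_2) L₀ e^(−k_d t_c) = (0.423/0.258) × 15.9 × e^(−0.423×2.945) = 1.640 × 15.9 × 0.2877 = 7.500 mg/L.
x_c = v t_c = 0.257 m/s × 2.945 d × 86400 s/d = 65400 m ≈ 65.4 km.

t_c ≈ 2.95 d; D_c ≈ 7.50 mg/L; x_c ≈ 65.4 km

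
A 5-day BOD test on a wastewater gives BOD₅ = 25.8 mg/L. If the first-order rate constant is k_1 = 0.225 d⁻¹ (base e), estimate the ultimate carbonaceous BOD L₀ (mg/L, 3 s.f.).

BOD₅ = L₀(1 − e^(−5k_1)) ⇒ L₀ = BOD₅ / (1 − e^(−5×0.225))
= 25.8 / (1 − 0.3247) = 25.8 / 0.6753 = 38.20 mg/L.

L₀ ≈ 38.2 mg/L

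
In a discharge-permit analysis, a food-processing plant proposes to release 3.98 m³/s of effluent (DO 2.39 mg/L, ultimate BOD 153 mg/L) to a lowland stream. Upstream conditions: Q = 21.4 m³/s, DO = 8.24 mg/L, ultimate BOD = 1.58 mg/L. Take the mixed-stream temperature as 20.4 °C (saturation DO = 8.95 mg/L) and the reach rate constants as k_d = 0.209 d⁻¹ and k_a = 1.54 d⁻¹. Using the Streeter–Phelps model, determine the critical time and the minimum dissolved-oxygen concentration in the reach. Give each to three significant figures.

t_c ≈ 1.11 d; minimum DO ≈ 6.22 mg/L

Mixed DO = (21.4×8.24 + 3.98×2.39)/(21.4+3.98) = 185.8/25.38 = 7.323 mg/L.
Mixed L₀ = (21.4×1.58 + 3.98×153)/(25.38) = 642.8/25.38 = 25.33 mg/L.
Initial deficit D₀ = C_s − DO₀ = 8.95 − 7.323 = 1.627 mg/L.
t_c = (1/1.331) ln[(1.54/0.209)(1 − 1.627×1.331/(0.209×25.33))] = 0.7513 × ln(4.353) = 1.105 d.
D_c = (0.209/1.54) × 25.33 × e^(−0.209×1.105) = 0.1357 × 25.33 × 0.7938 = 2.728 mg/L.
Minimum DO = 8.95 − 2.728 = 6.222 mg/L.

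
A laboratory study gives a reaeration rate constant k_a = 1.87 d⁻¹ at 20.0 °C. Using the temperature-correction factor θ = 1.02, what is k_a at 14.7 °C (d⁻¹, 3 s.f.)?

k_a(T₂) = k_a(T₁) · θ^(T₂−T₁) = 1.87 × 1.02^(14.7−20.0)
= 1.87 × 1.02^-5.30 = 1.87 × 0.9004 = 1.684 d⁻¹.

k_a ≈ 1.68 d⁻¹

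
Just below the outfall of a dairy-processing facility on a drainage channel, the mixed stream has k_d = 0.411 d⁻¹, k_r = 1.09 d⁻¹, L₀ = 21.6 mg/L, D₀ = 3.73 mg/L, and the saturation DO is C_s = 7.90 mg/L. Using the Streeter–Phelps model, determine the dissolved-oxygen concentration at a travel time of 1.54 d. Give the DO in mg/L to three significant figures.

k_d L₀/(k_r−k_d) = 0.411×21.6/(1.09−0.411) = 8.878/0.6790 = 13.07 mg/L.
e^(−k_d t) = e^(−0.411×1.540) = 0.5310; e^(−k_r t) = e^(−1.09×1.540) = 0.1866.
D = 13.07 × (0.5310 − 0.1866) + 3.73 × 0.1866 = 4.503 + 0.6961 = 5.199 mg/L.
DO = C_s − D = 7.90 − 5.199 = 2.701 mg/L.

DO ≈ 2.70 mg/L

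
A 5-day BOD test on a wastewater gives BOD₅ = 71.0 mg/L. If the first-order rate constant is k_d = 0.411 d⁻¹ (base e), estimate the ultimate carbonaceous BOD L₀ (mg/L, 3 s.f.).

L₀ ≈ 81.4 mg/L

BOD₅ = L₀(1 − e^(−5k_d)) ⇒ L₀ = BOD₅ / (1 − e^(−5×0.411))
= 71.0 / (1 − 0.1281) = 71.0 / 0.8719 = 81.43 mg/L.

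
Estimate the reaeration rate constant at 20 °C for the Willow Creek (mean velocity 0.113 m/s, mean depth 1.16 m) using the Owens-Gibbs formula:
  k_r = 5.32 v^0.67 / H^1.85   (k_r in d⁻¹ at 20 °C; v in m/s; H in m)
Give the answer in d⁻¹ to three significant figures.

k_r = 5.32 × 0.113^0.67 / 1.16^1.85 = 5.32 × 0.2320 / 1.316 = 0.9381 d⁻¹.

k_r ≈ 0.938 d⁻¹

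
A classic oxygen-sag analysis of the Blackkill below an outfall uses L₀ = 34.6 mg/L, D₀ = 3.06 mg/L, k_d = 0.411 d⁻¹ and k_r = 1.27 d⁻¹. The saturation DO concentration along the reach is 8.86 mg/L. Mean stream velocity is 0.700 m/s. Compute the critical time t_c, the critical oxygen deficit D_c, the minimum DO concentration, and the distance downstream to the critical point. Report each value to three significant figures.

t_c = [1/(k_r−k_d)] ln[(k_r/k_d)(1 − D₀(k_r−k_d)/(k_d L₀))]
= [1/(1.27−0.411)] ln[(1.27/0.411)(1 − 3.06×0.8590/(0.411×34.6))]
= (1/0.8590) ln[3.090 × 0.8152] = 1.164 × ln(2.519) = 1.164 × 0.9238 = 1.075 d.
D_c = (k_d/k_r) L₀ e^(−k_d t_c) = (0.411/1.27) × 34.6 × e^(−0.411×1.075) = 0.3236 × 34.6 × 0.6427 = 7.197 mg/L.
Minimum DO = C_s − D_c = 8.86 − 7.197 = 1.663 mg/L.
x_c = v t_c = 0.700 m/s × 1.075 d × 86400 s/d = 65040 m ≈ 65.0 km.

t_c ≈ 1.08 d; D_c ≈ 7.20 mg/L; min DO ≈ 1.66 mg/L; x_c ≈ 65.0 km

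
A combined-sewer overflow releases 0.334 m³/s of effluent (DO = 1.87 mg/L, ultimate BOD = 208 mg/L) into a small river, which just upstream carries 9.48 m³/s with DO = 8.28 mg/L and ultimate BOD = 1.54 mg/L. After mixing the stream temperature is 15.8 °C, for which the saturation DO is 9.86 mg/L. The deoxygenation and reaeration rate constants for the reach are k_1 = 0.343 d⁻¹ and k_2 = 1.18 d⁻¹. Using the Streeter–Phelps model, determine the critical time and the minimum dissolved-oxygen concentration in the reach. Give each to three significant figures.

t_c ≈ 0.618 d; minimum DO ≈ 7.85 mg/L

Mixed DO = (9.48×8.28 + 0.334×1.87)/(9.48+0.334) = 79.12/9.814 = 8.062 mg/L.
Mixed L₀ = (9.48×1.54 + 0.334×208)/(9.814) = 84.07/9.814 = 8.566 mg/L.
Initial deficit D₀ = C_s − DO₀ = 9.86 − 8.062 = 1.798 mg/L.
t_c = (1/0.8370) ln[(1.18/0.343)(1 − 1.798×0.8370/(0.343×8.566))] = 1.195 × ln(1.678) = 0.6185 d.
D_c = (0.343/1.18) × 8.566 × e^(−0.343×0.6185) = 0.2907 × 8.566 × 0.8089 = 2.014 mg/L.
Minimum DO = 9.86 − 2.014 = 7.846 mg/L.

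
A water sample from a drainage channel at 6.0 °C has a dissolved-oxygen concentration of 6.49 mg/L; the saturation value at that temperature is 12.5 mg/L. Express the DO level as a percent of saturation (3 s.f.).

51.9 % saturation

% saturation = C/C_s × 100 = 6.49/12.5 × 100 = 51.9 %.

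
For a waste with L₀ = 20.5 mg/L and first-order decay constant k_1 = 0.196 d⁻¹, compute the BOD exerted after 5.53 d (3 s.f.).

y_t = L₀(1 − e^(−k_1 t)) = 20.5 × (1 − e^(−0.196×5.53))
= 20.5 × (1 − 0.3383) = 20.5 × 0.6617 = 13.57 mg/L.

y ≈ 13.6 mg/L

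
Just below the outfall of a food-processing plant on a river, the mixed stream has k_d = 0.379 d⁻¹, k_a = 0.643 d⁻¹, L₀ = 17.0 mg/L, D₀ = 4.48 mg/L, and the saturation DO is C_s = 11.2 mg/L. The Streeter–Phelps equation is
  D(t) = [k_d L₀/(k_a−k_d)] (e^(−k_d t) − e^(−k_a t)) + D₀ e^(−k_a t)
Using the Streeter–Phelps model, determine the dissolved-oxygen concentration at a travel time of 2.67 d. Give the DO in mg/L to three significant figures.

k_d L₀/(k_a−k_d) = 0.379×17.0/(0.643−0.379) = 6.443/0.2640 = 24.41 mg/L.
e^(−k_d t) = e^(−0.379×2.670) = 0.3635; e^(−k_a t) = e^(−0.643×2.670) = 0.1796.
D = 24.41 × (0.3635 − 0.1796) + 4.48 × 0.1796 = 4.488 + 0.8048 = 5.292 mg/L.
DO = C_s − D = 11.2 − 5.292 = 5.908 mg/L.

DO ≈ 5.91 mg/L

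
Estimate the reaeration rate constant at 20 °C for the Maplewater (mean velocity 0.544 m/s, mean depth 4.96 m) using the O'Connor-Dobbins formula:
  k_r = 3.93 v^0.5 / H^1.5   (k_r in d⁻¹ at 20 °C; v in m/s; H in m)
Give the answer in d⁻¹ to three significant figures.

k_r ≈ 0.262 d⁻¹

k_r = 3.93 × 0.544^0.5 / 4.96^1.5 = 3.93 × 0.7376 / 11.05 = 0.2624 d⁻¹.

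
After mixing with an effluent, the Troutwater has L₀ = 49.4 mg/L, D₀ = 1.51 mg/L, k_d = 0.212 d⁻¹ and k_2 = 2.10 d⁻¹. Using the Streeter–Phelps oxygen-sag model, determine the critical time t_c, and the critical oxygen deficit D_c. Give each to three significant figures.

t_c = [1/(k_2−k_d)] ln[(k_2/k_d)(1 − D₀(k_2−k_d)/(k_d L₀))]
= [1/(2.10−0.212)] ln[(2.10/0.212)(1 − 1.51×1.888/(0.212×49.4))]
= (1/1.888) ln[9.906 × 0.7278] = 0.5297 × ln(7.209) = 0.5297 × 1.975 = 1.046 d.
L(t_c) = L₀ e^(−k_d t_c) = 49.4 × 0.8011 = 39.57 mg/L, and at the critical point k_2 D_c = k_d L, so D_c = (0.212/2.10) × 39.57 = 3.995 mg/L.

t_c ≈ 1.05 d; D_c ≈ 3.99 mg/L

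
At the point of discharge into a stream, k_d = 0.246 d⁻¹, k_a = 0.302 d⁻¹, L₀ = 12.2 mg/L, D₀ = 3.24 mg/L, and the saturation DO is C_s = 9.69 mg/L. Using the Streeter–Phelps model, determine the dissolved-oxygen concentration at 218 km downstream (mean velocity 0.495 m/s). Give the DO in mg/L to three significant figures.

Travel time t = x/v = 218 km / (0.495 m/s) = 218000 m / 0.495 m/s = 440400 s = 5.097 d.
k_d L₀/(k_a−k_d) = 0.246×12.2/(0.302−0.246) = 3.001/0.05600 = 53.59 mg/L.
e^(−k_d t) = e^(−0.246×5.097) = 0.2854; e^(−k_a t) = e^(−0.302×5.097) = 0.2145.
D = 53.59 × (0.2854 − 0.2145) + 3.24 × 0.2145 = 3.798 + 0.6950 = 4.493 mg/L.
DO = C_s − D = 9.69 − 4.493 = 5.197 mg/L.

DO ≈ 5.20 mg/L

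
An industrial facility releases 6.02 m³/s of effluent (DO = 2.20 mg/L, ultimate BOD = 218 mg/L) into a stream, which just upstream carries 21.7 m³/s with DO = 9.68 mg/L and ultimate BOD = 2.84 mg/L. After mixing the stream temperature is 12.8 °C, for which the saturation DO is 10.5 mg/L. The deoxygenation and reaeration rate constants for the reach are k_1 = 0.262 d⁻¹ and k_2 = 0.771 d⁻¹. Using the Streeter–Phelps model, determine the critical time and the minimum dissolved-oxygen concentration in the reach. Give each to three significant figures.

t_c ≈ 1.92 d; minimum DO ≈ 0.322 mg/L

Mixed DO = (21.7×9.68 + 6.02×2.20)/(21.7+6.02) = 223.3/27.72 = 8.056 mg/L.
Mixed L₀ = (21.7×2.84 + 6.02×218)/(27.72) = 1374/27.72 = 49.57 mg/L.
Initial deficit D₀ = C_s − DO₀ = 10.5 − 8.056 = 2.444 mg/L.
t_c = (1/0.5090) ln[(0.771/0.262)(1 − 2.444×0.5090/(0.262×49.57))] = 1.965 × ln(2.661) = 1.923 d.
D_c = (0.262/0.771) × 49.57 × e^(−0.262×1.923) = 0.3398 × 49.57 × 0.6043 = 10.18 mg/L.
Minimum DO = 10.5 − 10.18 = 0.3219 mg/L.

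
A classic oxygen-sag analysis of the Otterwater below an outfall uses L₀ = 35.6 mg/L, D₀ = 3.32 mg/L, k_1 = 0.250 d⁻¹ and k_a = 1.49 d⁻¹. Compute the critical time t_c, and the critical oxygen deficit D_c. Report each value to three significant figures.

t_c ≈ 0.939 d; D_c ≈ 4.72 mg/L

With k_a/k_1 = 5.960 and 1 − D₀(k_a−k_1)/(k_1 L₀) = 0.5374,
t_c = ln(5.960 × 0.5374) / (1.49 − 0.250) = ln(3.203) / 1.240 = 1.164/1.240 = 0.9388 d.
D_c = (k_1/k_a) L₀ e^(−k_1 t_c) = (0.250/1.49) × 35.6 × e^(−0.250×0.9388) = 0.1678 × 35.6 × 0.7908 = 4.724 mg/L.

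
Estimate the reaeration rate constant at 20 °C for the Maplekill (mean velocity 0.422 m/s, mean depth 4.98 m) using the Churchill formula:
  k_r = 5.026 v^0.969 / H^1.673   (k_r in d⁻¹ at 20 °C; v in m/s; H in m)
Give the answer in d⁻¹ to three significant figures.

k_r ≈ 0.148 d⁻¹

k_r = 5.026 × 0.422^0.969 / 4.98^1.673 = 5.026 × 0.4334 / 14.67 = 0.1485 d⁻¹.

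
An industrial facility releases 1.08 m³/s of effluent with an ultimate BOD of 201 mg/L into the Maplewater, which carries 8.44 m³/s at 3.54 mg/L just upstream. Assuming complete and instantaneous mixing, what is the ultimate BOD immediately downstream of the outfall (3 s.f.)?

Flow-weighted mixing: C = (Q_r C_r + Q_w C_w)/(Q_r + Q_w)
= (8.44×3.54 + 1.08×201)/(8.44 + 1.08) = 247.0/9.520 = 25.94 mg/L.

25.9 mg/L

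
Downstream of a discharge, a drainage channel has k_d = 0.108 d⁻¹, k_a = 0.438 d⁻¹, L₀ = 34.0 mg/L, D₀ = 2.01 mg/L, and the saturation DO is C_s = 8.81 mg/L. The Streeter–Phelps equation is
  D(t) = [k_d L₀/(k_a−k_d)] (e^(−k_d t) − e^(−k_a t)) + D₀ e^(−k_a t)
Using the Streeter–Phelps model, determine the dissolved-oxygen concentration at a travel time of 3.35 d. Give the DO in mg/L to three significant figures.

k_d L₀/(k_a−k_d) = 0.108×34.0/(0.438−0.108) = 3.672/0.3300 = 11.13 mg/L.
e^(−k_d t) = e^(−0.108×3.350) = 0.6964; e^(−k_a t) = e^(−0.438×3.350) = 0.2305.
D = 11.13 × (0.6964 − 0.2305) + 2.01 × 0.2305 = 5.184 + 0.4634 = 5.647 mg/L.
DO = C_s − D = 8.81 − 5.647 = 3.163 mg/L.

DO ≈ 3.16 mg/L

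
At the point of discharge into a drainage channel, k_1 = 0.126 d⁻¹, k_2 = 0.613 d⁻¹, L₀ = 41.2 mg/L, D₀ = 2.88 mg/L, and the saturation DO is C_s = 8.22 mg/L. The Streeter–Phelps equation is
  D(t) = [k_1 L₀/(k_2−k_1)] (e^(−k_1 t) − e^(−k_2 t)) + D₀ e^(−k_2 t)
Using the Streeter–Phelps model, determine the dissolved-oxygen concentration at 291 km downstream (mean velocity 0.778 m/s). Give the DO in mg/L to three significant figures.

DO ≈ 2.59 mg/L

Travel time t = x/v = 291 km / (0.778 m/s) = 291000 m / 0.778 m/s = 374000 s = 4.329 d.
k_1 L₀/(k_2−k_1) = 0.126×41.2/(0.613−0.126) = 5.191/0.4870 = 10.66 mg/L.
e^(−k_1 t) = e^(−0.126×4.329) = 0.5796; e^(−k_2 t) = e^(−0.613×4.329) = 0.07039.
D = 10.66 × (0.5796 − 0.07039) + 2.88 × 0.07039 = 5.428 + 0.2027 = 5.630 mg/L.
DO = C_s − D = 8.22 − 5.630 = 2.590 mg/L.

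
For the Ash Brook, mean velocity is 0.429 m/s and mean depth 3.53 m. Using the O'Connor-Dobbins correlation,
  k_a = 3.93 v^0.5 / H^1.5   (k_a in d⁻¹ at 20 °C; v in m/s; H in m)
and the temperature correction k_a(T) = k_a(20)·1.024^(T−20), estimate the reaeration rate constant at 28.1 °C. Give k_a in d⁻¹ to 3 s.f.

k_a(20) = 3.93 × 0.429^0.5 / 3.53^1.5 = 3.93 × 0.6550 / 6.632 = 0.3881 d⁻¹.
k_a(28.1) = 0.3881 × 1.024^(28.1−20) = 0.3881 × 1.212 = 0.4703 d⁻¹.

k_a ≈ 0.470 d⁻¹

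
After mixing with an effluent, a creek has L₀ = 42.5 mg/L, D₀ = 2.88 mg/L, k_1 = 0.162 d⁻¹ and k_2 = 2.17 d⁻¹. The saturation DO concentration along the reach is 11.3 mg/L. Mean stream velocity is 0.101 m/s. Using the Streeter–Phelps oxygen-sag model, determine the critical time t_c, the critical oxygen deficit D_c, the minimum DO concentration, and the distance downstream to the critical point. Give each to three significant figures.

t_c ≈ 0.380 d; D_c ≈ 2.98 mg/L; min DO ≈ 8.32 mg/L; x_c ≈ 3.31 km

t_c = [1/(k_2−k_1)] ln[(k_2/k_1)(1 − D₀(k_2−k_1)/(k_1 L₀))]
= [1/(2.17−0.162)] ln[(2.17/0.162)(1 − 2.88×2.008/(0.162×42.5))]
= (1/2.008) ln[13.40 × 0.1601] = 0.4980 × ln(2.144) = 0.4980 × 0.7626 = 0.3798 d.
D_c = (k_1/k_2) L₀ e^(−k_1 t_c) = (0.162/2.17) × 42.5 × e^(−0.162×0.3798) = 0.07465 × 42.5 × 0.9403 = 2.983 mg/L.
Minimum DO = C_s − D_c = 11.3 − 2.983 = 8.317 mg/L.
x_c = v t_c = 0.101 m/s × 0.3798 d × 86400 s/d = 3314 m ≈ 3.31 km.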